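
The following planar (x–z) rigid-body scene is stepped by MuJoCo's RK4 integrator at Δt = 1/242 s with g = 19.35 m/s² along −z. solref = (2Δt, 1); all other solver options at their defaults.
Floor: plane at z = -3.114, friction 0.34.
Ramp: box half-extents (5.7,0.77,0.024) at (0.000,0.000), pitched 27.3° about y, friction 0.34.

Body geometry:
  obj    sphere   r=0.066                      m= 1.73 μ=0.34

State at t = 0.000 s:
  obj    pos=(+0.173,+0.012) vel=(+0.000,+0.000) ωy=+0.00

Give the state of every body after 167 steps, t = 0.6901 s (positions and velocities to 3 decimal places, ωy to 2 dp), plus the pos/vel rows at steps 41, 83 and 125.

State at t = 0.6901 s:
  obj    pos=(+1.514,-0.680) vel=(+3.887,-2.006) ωy=+66.27

Key-timestep trajectory:
   step    t(s)  obj.x    obj.z    obj.vx   obj.vz 
     41  0.1694   +0.254  -0.030  +0.955  -0.493
     83  0.3430   +0.504  -0.159  +1.932  -0.997
    125  0.5165   +0.925  -0.376  +2.910  -1.502


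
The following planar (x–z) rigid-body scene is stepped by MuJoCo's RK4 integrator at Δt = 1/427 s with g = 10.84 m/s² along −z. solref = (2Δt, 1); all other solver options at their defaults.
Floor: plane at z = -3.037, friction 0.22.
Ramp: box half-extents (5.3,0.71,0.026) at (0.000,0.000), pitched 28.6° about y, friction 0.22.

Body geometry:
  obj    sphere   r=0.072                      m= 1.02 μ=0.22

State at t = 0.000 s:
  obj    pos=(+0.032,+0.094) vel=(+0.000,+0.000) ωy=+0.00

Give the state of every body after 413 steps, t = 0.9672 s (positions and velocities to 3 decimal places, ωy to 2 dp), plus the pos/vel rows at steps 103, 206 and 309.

State at t = 0.9672 s:
  obj    pos=(+1.554,-0.736) vel=(+3.148,-1.716) ωy=+49.78

Key-timestep trajectory:
   step    t(s)  obj.x    obj.z    obj.vx   obj.vz 
    103  0.2412   +0.127  +0.042  +0.785  -0.428
    206  0.4824   +0.411  -0.112  +1.570  -0.856
    309  0.7237   +0.884  -0.370  +2.355  -1.284


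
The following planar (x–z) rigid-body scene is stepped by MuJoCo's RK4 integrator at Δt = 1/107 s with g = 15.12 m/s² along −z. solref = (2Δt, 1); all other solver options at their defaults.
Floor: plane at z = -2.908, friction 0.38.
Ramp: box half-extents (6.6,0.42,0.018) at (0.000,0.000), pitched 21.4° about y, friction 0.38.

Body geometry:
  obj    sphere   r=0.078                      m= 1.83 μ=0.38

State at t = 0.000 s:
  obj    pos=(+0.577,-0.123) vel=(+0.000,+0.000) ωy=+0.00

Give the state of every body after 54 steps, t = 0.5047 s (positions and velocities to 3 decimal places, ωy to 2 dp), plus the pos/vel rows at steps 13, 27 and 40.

State at t = 0.5047 s:
  obj    pos=(+1.044,-0.306) vel=(+1.852,-0.726) ωy=+25.48

Key-timestep trajectory:
   step    t(s)  obj.x    obj.z    obj.vx   obj.vz 
     13  0.1215   +0.604  -0.134  +0.446  -0.174
     27  0.2523   +0.694  -0.169  +0.926  -0.363
     40  0.3738   +0.833  -0.224  +1.372  -0.538


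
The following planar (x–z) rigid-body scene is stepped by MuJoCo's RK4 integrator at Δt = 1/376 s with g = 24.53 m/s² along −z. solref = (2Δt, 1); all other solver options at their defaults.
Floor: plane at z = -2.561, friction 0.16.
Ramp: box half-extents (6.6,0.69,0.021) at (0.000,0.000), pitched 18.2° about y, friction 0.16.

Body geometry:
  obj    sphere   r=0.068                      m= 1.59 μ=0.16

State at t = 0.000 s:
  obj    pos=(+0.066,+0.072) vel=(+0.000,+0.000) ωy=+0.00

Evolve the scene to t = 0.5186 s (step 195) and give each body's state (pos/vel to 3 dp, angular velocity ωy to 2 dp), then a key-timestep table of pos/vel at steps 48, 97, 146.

State at t = 0.5186 s:
  obj    pos=(+0.765,-0.158) vel=(+2.696,-0.887) ωy=+41.73

Key-timestep trajectory:
   step    t(s)  obj.x    obj.z    obj.vx   obj.vz 
     48  0.1277   +0.108  +0.058  +0.664  -0.218
     97  0.2580   +0.239  +0.015  +1.341  -0.441
    146  0.3883   +0.458  -0.057  +2.019  -0.664


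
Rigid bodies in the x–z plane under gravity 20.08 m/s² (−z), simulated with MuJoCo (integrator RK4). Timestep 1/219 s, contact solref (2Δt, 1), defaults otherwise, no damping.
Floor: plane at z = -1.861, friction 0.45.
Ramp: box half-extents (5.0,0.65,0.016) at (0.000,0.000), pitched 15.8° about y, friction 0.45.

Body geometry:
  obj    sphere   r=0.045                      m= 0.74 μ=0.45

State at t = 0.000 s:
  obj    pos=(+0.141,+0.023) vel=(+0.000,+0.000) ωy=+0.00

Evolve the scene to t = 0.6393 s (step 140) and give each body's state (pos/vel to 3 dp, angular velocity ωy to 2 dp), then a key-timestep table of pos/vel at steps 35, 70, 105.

State at t = 0.6393 s:
  obj    pos=(+0.909,-0.194) vel=(+2.402,-0.680) ωy=+55.47

Key-timestep trajectory:
   step    t(s)  obj.x    obj.z    obj.vx   obj.vz 
     35  0.1598   +0.189  +0.010  +0.601  -0.170
     70  0.3196   +0.333  -0.031  +1.201  -0.340
    105  0.4795   +0.573  -0.099  +1.802  -0.510


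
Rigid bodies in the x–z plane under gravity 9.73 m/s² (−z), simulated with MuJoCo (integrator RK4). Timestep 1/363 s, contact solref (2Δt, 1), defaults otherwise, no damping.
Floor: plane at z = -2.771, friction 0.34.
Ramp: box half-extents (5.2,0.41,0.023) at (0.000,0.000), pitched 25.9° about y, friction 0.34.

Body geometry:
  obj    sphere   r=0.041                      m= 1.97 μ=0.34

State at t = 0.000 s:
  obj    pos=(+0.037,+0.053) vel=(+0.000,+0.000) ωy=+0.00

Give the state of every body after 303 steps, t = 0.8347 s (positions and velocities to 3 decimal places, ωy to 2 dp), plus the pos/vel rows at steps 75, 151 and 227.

State at t = 0.8347 s:
  obj    pos=(+0.988,-0.409) vel=(+2.280,-1.107) ωy=+61.80

Key-timestep trajectory:
   step    t(s)  obj.x    obj.z    obj.vx   obj.vz 
     75  0.2066   +0.095  +0.025  +0.564  -0.274
    151  0.4160   +0.273  -0.062  +1.136  -0.552
    227  0.6253   +0.571  -0.206  +1.708  -0.829


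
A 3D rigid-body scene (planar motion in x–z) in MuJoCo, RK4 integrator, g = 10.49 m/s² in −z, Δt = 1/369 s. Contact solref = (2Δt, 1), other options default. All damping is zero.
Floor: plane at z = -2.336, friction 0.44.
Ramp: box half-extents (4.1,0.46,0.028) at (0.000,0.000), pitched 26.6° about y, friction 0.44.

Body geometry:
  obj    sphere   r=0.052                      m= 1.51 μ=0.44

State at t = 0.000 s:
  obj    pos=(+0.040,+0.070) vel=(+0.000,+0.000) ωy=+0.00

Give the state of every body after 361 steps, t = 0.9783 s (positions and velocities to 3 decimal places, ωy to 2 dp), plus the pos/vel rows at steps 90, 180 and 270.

State at t = 0.9783 s:
  obj    pos=(+1.476,-0.649) vel=(+2.935,-1.470) ωy=+63.11

Key-timestep trajectory:
   step    t(s)  obj.x    obj.z    obj.vx   obj.vz 
     90  0.2439   +0.129  +0.025  +0.732  -0.366
    180  0.4878   +0.397  -0.109  +1.463  -0.733
    270  0.7317   +0.843  -0.333  +2.195  -1.099


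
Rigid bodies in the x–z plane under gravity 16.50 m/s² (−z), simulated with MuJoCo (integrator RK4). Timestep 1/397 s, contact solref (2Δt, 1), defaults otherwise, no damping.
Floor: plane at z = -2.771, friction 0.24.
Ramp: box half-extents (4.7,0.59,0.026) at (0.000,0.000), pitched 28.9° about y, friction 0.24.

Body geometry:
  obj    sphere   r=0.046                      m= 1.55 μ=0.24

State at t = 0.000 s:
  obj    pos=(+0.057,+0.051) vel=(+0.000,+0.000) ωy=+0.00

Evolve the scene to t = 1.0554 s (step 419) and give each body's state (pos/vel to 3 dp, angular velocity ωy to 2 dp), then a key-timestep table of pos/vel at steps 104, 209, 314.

State at t = 1.0554 s:
  obj    pos=(+2.834,-1.482) vel=(+5.263,-2.905) ωy=+130.67

Key-timestep trajectory:
   step    t(s)  obj.x    obj.z    obj.vx   obj.vz 
    104  0.2620   +0.228  -0.044  +1.306  -0.721
    209  0.5264   +0.748  -0.331  +2.625  -1.449
    314  0.7909   +1.617  -0.810  +3.944  -2.177


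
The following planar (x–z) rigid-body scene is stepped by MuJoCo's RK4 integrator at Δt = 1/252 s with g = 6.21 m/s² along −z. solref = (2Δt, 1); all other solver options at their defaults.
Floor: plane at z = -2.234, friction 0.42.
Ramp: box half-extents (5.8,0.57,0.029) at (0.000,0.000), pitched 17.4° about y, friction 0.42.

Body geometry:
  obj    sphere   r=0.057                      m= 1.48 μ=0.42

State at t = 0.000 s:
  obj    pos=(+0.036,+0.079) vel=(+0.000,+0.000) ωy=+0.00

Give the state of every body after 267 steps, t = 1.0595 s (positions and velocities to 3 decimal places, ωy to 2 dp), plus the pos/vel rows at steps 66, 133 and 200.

State at t = 1.0595 s:
  obj    pos=(+0.746,-0.144) vel=(+1.341,-0.420) ωy=+24.65

Key-timestep trajectory:
   step    t(s)  obj.x    obj.z    obj.vx   obj.vz 
     66  0.2619   +0.079  +0.065  +0.332  -0.104
    133  0.5278   +0.212  +0.024  +0.668  -0.209
    200  0.7937   +0.435  -0.046  +1.005  -0.315


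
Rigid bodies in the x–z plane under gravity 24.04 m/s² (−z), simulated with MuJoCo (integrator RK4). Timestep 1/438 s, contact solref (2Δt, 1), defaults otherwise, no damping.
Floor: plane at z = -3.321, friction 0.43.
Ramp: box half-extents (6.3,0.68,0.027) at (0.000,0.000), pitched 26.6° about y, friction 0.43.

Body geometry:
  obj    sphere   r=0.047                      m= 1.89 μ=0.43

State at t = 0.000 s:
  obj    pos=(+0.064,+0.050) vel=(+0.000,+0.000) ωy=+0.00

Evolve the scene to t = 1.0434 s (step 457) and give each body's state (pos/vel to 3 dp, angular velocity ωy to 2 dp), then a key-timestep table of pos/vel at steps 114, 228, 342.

State at t = 1.0434 s:
  obj    pos=(+3.806,-1.823) vel=(+7.173,-3.592) ωy=+170.67

Key-timestep trajectory:
   step    t(s)  obj.x    obj.z    obj.vx   obj.vz 
    114  0.2603   +0.297  -0.066  +1.789  -0.896
    228  0.5205   +0.996  -0.416  +3.579  -1.792
    342  0.7808   +2.160  -0.999  +5.368  -2.688


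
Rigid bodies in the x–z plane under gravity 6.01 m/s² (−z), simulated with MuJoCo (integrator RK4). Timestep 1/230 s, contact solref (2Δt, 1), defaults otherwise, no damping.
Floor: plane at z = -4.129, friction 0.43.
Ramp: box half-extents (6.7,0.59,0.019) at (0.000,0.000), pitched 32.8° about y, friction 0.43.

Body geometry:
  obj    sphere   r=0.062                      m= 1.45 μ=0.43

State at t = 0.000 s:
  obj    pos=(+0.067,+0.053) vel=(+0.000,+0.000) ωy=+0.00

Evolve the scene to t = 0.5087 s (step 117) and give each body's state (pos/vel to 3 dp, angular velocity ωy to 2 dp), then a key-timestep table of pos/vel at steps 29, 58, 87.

State at t = 0.5087 s:
  obj    pos=(+0.320,-0.110) vel=(+0.994,-0.641) ωy=+19.07

Key-timestep trajectory:
   step    t(s)  obj.x    obj.z    obj.vx   obj.vz 
     29  0.1261   +0.083  +0.043  +0.247  -0.159
     58  0.2522   +0.129  +0.013  +0.493  -0.318
     87  0.3783   +0.207  -0.037  +0.739  -0.477


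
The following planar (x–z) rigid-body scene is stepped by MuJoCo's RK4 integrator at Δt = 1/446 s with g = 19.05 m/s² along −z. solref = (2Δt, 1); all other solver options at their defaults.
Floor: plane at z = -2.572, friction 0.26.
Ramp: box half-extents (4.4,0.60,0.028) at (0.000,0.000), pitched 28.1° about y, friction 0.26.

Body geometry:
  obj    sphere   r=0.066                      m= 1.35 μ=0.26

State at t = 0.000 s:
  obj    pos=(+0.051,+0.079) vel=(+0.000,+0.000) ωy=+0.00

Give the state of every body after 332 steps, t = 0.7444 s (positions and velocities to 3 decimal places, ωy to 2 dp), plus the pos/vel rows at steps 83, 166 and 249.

State at t = 0.7444 s:
  obj    pos=(+1.618,-0.757) vel=(+4.209,-2.247) ωy=+72.28

Key-timestep trajectory:
   step    t(s)  obj.x    obj.z    obj.vx   obj.vz 
     83  0.1861   +0.149  +0.027  +1.052  -0.562
    166  0.3722   +0.443  -0.130  +2.104  -1.124
    249  0.5583   +0.932  -0.391  +3.157  -1.685


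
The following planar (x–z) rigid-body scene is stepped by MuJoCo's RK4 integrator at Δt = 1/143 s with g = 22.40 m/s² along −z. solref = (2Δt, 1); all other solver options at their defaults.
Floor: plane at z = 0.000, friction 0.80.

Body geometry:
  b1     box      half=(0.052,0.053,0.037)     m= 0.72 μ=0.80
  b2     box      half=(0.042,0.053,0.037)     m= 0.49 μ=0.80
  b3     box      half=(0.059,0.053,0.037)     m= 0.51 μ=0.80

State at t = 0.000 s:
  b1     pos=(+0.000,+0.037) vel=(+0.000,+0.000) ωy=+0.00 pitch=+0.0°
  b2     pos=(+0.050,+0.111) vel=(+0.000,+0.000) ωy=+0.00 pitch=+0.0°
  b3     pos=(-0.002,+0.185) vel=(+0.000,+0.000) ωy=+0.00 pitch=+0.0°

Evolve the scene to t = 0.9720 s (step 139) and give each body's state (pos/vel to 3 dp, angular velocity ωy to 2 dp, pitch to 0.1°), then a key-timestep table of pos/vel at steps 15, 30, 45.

State at t = 0.9720 s:
  b1     pos=(+0.000,+0.037) vel=(+0.000,+0.000) ωy=+0.00 pitch=+0.0°
  b2     pos=(+0.051,+0.111) vel=(+0.000,+0.000) ωy=+0.00 pitch=+0.3°
  b3     pos=(-0.143,+0.037) vel=(+0.000,+0.000) ωy=+0.00 pitch=+180.0°

Key-timestep trajectory:
   step    t(s)  b1.x    b1.z    b1.vx   b1.vz   b2.x    b2.z    b2.vx   b2.vz   b3.x    b3.z    b3.vx   b3.vz 
     15  0.1049   +0.000  +0.037  +0.001  +0.000   +0.050  +0.111  +0.004  +0.000   -0.018  +0.175  -0.333  -0.314
     30  0.2098   +0.000  +0.037  +0.000  +0.002   +0.051  +0.111  +0.001  +0.001   -0.079  +0.127  -0.830  -0.413
     45  0.3147   +0.000  +0.037  +0.000  +0.000   +0.051  +0.111  +0.000  +0.000   -0.145  +0.029  +0.073  +0.309


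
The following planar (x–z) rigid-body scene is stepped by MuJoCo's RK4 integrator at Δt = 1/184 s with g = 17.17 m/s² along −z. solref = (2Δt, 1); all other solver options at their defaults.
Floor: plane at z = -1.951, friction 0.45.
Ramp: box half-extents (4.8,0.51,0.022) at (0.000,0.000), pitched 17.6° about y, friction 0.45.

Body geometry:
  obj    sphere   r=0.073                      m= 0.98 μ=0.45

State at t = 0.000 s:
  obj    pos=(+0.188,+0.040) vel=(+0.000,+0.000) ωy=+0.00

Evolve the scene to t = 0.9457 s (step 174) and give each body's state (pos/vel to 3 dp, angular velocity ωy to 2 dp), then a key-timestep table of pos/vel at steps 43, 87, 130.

State at t = 0.9457 s:
  obj    pos=(+1.769,-0.461) vel=(+3.343,-1.060) ωy=+48.03

Key-timestep trajectory:
   step    t(s)  obj.x    obj.z    obj.vx   obj.vz 
     43  0.2337   +0.285  +0.009  +0.826  -0.262
     87  0.4728   +0.583  -0.085  +1.671  -0.530
    130  0.7065   +1.070  -0.240  +2.497  -0.792


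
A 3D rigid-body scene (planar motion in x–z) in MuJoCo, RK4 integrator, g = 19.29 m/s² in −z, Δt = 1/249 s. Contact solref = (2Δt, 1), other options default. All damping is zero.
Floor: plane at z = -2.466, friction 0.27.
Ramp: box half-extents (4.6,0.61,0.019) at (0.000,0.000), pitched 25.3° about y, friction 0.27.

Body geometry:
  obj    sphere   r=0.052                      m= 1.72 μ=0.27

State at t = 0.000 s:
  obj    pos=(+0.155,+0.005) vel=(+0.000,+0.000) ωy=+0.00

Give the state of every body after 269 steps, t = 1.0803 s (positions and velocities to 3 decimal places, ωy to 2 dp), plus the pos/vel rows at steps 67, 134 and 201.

State at t = 1.0803 s:
  obj    pos=(+3.262,-1.463) vel=(+5.751,-2.719) ωy=+122.32

Key-timestep trajectory:
   step    t(s)  obj.x    obj.z    obj.vx   obj.vz 
     67  0.2691   +0.348  -0.086  +1.433  -0.677
    134  0.5382   +0.926  -0.359  +2.865  -1.354
    201  0.8072   +1.890  -0.815  +4.297  -2.031


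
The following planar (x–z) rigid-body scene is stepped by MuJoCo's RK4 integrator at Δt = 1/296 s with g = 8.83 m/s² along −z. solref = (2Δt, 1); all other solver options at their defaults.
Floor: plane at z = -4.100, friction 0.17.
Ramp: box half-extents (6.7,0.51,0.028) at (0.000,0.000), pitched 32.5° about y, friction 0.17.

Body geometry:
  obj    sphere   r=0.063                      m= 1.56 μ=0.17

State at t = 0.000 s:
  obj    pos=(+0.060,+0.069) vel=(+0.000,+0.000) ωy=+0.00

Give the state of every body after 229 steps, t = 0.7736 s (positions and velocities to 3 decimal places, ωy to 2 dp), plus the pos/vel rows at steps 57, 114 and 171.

State at t = 0.7736 s:
  obj    pos=(+0.941,-0.492) vel=(+2.279,-1.436) ωy=+38.76

Key-timestep trajectory:
   step    t(s)  obj.x    obj.z    obj.vx   obj.vz 
     57  0.1926   +0.115  +0.034  +0.568  -0.365
    114  0.3851   +0.279  -0.070  +1.139  -0.709
    171  0.5777   +0.552  -0.244  +1.697  -1.087


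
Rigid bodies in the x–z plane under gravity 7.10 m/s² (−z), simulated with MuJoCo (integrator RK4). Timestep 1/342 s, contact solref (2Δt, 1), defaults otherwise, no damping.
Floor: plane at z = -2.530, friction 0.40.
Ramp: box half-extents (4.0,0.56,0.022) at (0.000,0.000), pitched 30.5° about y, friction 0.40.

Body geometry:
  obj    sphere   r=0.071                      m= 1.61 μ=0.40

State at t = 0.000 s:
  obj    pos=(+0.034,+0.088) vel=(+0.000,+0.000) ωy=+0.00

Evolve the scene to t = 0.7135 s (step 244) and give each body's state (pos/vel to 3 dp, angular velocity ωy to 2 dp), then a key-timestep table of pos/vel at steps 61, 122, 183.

State at t = 0.7135 s:
  obj    pos=(+0.598,-0.245) vel=(+1.582,-0.932) ωy=+25.86

Key-timestep trajectory:
   step    t(s)  obj.x    obj.z    obj.vx   obj.vz 
     61  0.1784   +0.069  +0.067  +0.396  -0.233
    122  0.3567   +0.175  +0.005  +0.791  -0.466
    183  0.5351   +0.352  -0.099  +1.187  -0.699


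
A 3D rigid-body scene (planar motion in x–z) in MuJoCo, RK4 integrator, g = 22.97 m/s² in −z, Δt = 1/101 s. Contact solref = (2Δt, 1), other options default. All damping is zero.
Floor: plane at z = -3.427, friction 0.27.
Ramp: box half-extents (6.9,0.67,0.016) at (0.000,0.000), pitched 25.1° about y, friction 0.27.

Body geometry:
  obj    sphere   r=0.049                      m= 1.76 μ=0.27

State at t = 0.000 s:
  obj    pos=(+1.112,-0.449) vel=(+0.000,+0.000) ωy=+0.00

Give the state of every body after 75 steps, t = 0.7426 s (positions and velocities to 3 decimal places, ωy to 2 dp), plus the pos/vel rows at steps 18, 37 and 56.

State at t = 0.7426 s:
  obj    pos=(+2.849,-1.263) vel=(+4.679,-2.192) ωy=+105.43

Key-timestep trajectory:
   step    t(s)  obj.x    obj.z    obj.vx   obj.vz 
     18  0.1782   +1.212  -0.496  +1.123  -0.526
     37  0.3663   +1.535  -0.647  +2.308  -1.081
     56  0.5545   +2.081  -0.903  +3.494  -1.637


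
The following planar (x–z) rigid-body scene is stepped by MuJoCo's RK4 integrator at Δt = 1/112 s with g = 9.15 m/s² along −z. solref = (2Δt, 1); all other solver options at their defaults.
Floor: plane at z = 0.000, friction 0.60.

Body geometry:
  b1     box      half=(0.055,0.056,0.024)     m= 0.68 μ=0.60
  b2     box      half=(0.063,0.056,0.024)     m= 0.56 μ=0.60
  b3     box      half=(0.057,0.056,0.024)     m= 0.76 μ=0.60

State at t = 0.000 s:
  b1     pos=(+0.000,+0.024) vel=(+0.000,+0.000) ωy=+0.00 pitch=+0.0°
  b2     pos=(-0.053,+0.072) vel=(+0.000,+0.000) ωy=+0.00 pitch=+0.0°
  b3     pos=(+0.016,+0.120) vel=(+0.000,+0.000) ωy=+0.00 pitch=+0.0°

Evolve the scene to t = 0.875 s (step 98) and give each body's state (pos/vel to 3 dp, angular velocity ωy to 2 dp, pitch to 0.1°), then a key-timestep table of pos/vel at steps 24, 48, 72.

State at t = 0.875 s:
  b1     pos=(+0.000,+0.024) vel=(+0.000,+0.000) ωy=+0.00 pitch=+0.0°
  b2     pos=(-0.053,+0.072) vel=(+0.000,+0.000) ωy=+0.00 pitch=-0.1°
  b3     pos=(+0.142,+0.024) vel=(+0.000,+0.000) ωy=+0.00 pitch=+180.0°

Key-timestep trajectory:
   step    t(s)  b1.x    b1.z    b1.vx   b1.vz   b2.x    b2.z    b2.vx   b2.vz   b3.x    b3.z    b3.vx   b3.vz 
     24  0.2143   +0.000  +0.024  +0.001  -0.001   -0.053  +0.072  +0.001  +0.000   +0.035  +0.104  +0.157  -0.011
     48  0.4286   +0.000  +0.024  +0.000  +0.000   -0.053  +0.072  +0.000  +0.000   +0.057  +0.109  +0.116  -0.014
     72  0.6429   +0.000  +0.024  +0.000  +0.000   -0.053  +0.072  +0.000  +0.000   +0.115  +0.066  +0.386  -0.732


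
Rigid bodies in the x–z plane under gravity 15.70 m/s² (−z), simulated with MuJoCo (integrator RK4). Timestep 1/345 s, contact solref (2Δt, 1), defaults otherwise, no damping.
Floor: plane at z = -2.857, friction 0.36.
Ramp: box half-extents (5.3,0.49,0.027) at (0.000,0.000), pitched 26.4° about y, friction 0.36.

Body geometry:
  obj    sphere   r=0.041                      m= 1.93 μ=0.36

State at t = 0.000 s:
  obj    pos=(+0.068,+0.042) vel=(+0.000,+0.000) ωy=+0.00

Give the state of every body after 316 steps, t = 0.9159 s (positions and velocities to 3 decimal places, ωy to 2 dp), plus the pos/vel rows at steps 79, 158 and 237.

State at t = 0.9159 s:
  obj    pos=(+1.942,-0.888) vel=(+4.091,-2.031) ωy=+111.38

Key-timestep trajectory:
   step    t(s)  obj.x    obj.z    obj.vx   obj.vz 
     79  0.2290   +0.185  -0.016  +1.023  -0.508
    158  0.4580   +0.536  -0.190  +2.046  -1.015
    237  0.6870   +1.122  -0.481  +3.068  -1.523


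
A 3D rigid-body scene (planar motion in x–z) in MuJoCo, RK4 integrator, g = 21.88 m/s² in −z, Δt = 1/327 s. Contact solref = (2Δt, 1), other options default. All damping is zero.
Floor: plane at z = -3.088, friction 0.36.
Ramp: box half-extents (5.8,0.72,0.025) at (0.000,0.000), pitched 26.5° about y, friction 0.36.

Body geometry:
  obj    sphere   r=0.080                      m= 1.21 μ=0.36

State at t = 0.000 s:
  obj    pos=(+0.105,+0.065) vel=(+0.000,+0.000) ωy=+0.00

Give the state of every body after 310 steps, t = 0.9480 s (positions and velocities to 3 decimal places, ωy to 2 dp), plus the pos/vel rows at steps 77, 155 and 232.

State at t = 0.9480 s:
  obj    pos=(+2.910,-1.333) vel=(+5.916,-2.950) ωy=+82.63

Key-timestep trajectory:
   step    t(s)  obj.x    obj.z    obj.vx   obj.vz 
     77  0.2355   +0.278  -0.021  +1.470  -0.733
    155  0.4740   +0.806  -0.285  +2.958  -1.475
    232  0.7095   +1.676  -0.718  +4.428  -2.208


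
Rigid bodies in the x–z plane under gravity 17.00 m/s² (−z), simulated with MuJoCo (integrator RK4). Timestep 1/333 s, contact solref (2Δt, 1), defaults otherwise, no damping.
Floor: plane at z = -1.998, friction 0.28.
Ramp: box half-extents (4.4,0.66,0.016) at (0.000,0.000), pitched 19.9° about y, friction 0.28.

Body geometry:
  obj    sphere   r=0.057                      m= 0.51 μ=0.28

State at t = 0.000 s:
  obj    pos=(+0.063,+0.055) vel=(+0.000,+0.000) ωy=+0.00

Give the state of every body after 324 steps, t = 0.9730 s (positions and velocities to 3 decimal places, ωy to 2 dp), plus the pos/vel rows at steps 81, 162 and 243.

State at t = 0.9730 s:
  obj    pos=(+1.903,-0.611) vel=(+3.781,-1.369) ωy=+70.55

Key-timestep trajectory:
   step    t(s)  obj.x    obj.z    obj.vx   obj.vz 
     81  0.2432   +0.178  +0.013  +0.945  -0.342
    162  0.4865   +0.523  -0.112  +1.891  -0.684
    243  0.7297   +1.098  -0.320  +2.836  -1.027


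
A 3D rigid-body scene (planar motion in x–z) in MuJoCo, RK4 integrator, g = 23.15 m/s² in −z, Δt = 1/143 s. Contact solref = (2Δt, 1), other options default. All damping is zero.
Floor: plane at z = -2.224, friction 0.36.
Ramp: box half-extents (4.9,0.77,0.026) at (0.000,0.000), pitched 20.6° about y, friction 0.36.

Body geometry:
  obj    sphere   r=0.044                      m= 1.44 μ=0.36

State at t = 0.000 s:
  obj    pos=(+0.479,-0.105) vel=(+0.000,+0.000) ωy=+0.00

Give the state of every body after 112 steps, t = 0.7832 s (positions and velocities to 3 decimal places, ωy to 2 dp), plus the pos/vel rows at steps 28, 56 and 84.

State at t = 0.7832 s:
  obj    pos=(+2.149,-0.733) vel=(+4.265,-1.603) ωy=+103.54

Key-timestep trajectory:
   step    t(s)  obj.x    obj.z    obj.vx   obj.vz 
     28  0.1958   +0.583  -0.145  +1.066  -0.401
     56  0.3916   +0.897  -0.262  +2.133  -0.802
     84  0.5874   +1.419  -0.458  +3.199  -1.202


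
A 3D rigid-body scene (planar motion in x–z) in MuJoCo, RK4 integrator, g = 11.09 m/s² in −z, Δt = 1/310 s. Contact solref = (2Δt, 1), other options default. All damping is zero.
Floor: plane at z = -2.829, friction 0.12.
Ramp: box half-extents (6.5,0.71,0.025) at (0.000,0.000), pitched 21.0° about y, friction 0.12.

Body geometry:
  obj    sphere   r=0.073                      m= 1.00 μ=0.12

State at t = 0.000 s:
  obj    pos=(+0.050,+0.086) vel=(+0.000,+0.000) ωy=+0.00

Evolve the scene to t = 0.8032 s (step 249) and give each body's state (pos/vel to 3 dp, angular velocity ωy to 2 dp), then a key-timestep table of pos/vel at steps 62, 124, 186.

State at t = 0.8032 s:
  obj    pos=(+0.905,-0.242) vel=(+2.129,-0.817) ωy=+31.23

Key-timestep trajectory:
   step    t(s)  obj.x    obj.z    obj.vx   obj.vz 
     62  0.2000   +0.103  +0.065  +0.530  -0.204
    124  0.4000   +0.262  +0.004  +1.060  -0.407
    186  0.6000   +0.527  -0.097  +1.590  -0.610


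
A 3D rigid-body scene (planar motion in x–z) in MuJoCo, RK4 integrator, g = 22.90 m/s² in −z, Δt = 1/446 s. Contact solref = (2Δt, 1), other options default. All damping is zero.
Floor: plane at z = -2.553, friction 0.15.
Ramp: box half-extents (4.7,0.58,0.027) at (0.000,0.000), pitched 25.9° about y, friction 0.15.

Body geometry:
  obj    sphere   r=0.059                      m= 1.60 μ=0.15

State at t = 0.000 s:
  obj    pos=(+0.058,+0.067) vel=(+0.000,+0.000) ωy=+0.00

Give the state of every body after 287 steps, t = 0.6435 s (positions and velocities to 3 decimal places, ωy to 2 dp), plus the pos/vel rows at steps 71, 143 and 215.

State at t = 0.6435 s:
  obj    pos=(+1.389,-0.579) vel=(+4.136,-2.008) ωy=+77.91

Key-timestep trajectory:
   step    t(s)  obj.x    obj.z    obj.vx   obj.vz 
     71  0.1592   +0.140  +0.028  +1.023  -0.497
    143  0.3206   +0.389  -0.093  +2.061  -1.001
    215  0.4821   +0.805  -0.295  +3.099  -1.505


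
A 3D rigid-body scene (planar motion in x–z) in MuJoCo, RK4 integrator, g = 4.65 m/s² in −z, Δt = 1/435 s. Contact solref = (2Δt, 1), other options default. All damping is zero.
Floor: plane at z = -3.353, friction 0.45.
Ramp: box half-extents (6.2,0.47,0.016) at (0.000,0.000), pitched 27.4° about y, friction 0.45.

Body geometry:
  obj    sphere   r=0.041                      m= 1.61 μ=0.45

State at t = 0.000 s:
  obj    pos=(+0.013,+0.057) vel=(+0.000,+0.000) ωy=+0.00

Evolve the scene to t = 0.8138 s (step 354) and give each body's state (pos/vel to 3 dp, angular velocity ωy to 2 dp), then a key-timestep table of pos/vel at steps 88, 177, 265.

State at t = 0.8138 s:
  obj    pos=(+0.463,-0.176) vel=(+1.104,-0.572) ωy=+30.34

Key-timestep trajectory:
   step    t(s)  obj.x    obj.z    obj.vx   obj.vz 
     88  0.2023   +0.041  +0.043  +0.275  -0.142
    177  0.4069   +0.126  -0.001  +0.552  -0.286
    265  0.6092   +0.265  -0.073  +0.827  -0.429


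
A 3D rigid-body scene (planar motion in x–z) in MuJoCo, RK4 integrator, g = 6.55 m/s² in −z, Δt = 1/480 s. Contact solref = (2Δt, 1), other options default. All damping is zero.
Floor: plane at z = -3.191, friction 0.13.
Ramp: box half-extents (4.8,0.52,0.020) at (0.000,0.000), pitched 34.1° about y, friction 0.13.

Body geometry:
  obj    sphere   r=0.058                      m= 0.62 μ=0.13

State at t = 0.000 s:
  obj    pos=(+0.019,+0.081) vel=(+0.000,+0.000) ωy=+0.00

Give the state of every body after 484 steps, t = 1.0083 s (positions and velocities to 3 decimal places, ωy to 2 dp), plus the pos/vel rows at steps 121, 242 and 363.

State at t = 1.0083 s:
  obj    pos=(+1.270,-0.765) vel=(+2.477,-1.683) ωy=+30.53

Key-timestep trajectory:
   step    t(s)  obj.x    obj.z    obj.vx   obj.vz 
    121  0.2521   +0.098  +0.028  +0.625  -0.413
    242  0.5042   +0.332  -0.131  +1.237  -0.847
    363  0.7562   +0.723  -0.395  +1.878  -1.223


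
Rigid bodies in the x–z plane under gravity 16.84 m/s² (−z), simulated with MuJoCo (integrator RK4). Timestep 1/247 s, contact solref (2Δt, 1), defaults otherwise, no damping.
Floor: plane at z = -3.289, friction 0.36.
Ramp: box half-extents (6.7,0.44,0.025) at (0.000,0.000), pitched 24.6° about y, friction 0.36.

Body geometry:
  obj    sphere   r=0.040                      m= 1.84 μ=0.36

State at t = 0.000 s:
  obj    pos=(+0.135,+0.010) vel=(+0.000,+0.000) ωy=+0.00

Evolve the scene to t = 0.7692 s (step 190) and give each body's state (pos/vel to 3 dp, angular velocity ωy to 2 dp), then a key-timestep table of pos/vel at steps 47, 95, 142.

State at t = 0.7692 s:
  obj    pos=(+1.482,-0.607) vel=(+3.502,-1.603) ωy=+96.28

Key-timestep trajectory:
   step    t(s)  obj.x    obj.z    obj.vx   obj.vz 
     47  0.1903   +0.217  -0.028  +0.866  -0.397
     95  0.3846   +0.472  -0.144  +1.751  -0.802
    142  0.5749   +0.887  -0.335  +2.617  -1.198


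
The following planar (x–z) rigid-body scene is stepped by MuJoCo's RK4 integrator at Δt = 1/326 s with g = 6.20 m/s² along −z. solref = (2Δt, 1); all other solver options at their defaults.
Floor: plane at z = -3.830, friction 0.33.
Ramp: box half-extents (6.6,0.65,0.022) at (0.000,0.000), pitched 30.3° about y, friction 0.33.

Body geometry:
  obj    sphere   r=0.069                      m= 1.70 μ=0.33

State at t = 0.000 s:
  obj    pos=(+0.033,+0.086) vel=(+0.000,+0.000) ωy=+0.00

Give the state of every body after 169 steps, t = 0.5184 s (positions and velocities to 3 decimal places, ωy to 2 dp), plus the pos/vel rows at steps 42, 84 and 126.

State at t = 0.5184 s:
  obj    pos=(+0.292,-0.065) vel=(+1.000,-0.584) ωy=+16.78

Key-timestep trajectory:
   step    t(s)  obj.x    obj.z    obj.vx   obj.vz 
     42  0.1288   +0.049  +0.077  +0.249  -0.145
     84  0.2577   +0.097  +0.049  +0.497  -0.291
    126  0.3865   +0.177  +0.002  +0.746  -0.436


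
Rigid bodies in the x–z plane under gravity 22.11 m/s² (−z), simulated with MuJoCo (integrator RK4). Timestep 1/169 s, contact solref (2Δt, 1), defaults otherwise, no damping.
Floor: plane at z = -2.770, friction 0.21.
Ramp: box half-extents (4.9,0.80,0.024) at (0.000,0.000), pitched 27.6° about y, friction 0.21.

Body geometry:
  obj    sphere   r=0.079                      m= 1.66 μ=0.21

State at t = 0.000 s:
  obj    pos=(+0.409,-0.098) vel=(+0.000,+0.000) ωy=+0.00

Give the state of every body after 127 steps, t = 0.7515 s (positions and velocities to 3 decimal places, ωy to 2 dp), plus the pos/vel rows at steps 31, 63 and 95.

State at t = 0.7515 s:
  obj    pos=(+2.241,-1.055) vel=(+4.873,-2.548) ωy=+69.57

Key-timestep trajectory:
   step    t(s)  obj.x    obj.z    obj.vx   obj.vz 
     31  0.1834   +0.518  -0.155  +1.190  -0.622
     63  0.3728   +0.860  -0.333  +2.418  -1.264
     95  0.5621   +1.434  -0.633  +3.646  -1.906


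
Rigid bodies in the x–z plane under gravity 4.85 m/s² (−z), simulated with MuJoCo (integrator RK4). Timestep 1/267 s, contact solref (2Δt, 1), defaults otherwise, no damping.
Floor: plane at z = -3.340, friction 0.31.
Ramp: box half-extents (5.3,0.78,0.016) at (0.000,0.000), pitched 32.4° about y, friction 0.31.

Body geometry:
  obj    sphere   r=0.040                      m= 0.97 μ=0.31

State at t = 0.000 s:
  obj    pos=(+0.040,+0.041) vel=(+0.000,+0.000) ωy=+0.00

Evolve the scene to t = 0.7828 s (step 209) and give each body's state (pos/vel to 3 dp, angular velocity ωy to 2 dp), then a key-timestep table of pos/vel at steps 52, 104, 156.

State at t = 0.7828 s:
  obj    pos=(+0.520,-0.264) vel=(+1.227,-0.779) ωy=+36.32

Key-timestep trajectory:
   step    t(s)  obj.x    obj.z    obj.vx   obj.vz 
     52  0.1948   +0.070  +0.022  +0.305  -0.194
    104  0.3895   +0.159  -0.035  +0.611  -0.387
    156  0.5843   +0.308  -0.129  +0.916  -0.581


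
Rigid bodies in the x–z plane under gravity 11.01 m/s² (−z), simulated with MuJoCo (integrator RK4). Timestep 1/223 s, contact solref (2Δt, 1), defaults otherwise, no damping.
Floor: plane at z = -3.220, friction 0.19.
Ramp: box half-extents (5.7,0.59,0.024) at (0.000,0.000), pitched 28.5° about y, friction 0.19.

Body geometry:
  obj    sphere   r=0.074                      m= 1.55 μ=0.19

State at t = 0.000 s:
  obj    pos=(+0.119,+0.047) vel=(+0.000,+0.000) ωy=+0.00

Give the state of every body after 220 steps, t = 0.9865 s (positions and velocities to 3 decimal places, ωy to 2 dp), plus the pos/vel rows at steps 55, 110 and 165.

State at t = 0.9865 s:
  obj    pos=(+1.724,-0.825) vel=(+3.254,-1.767) ωy=+50.01

Key-timestep trajectory:
   step    t(s)  obj.x    obj.z    obj.vx   obj.vz 
     55  0.2466   +0.219  -0.008  +0.814  -0.442
    110  0.4933   +0.520  -0.171  +1.627  -0.883
    165  0.7399   +1.022  -0.443  +2.440  -1.325


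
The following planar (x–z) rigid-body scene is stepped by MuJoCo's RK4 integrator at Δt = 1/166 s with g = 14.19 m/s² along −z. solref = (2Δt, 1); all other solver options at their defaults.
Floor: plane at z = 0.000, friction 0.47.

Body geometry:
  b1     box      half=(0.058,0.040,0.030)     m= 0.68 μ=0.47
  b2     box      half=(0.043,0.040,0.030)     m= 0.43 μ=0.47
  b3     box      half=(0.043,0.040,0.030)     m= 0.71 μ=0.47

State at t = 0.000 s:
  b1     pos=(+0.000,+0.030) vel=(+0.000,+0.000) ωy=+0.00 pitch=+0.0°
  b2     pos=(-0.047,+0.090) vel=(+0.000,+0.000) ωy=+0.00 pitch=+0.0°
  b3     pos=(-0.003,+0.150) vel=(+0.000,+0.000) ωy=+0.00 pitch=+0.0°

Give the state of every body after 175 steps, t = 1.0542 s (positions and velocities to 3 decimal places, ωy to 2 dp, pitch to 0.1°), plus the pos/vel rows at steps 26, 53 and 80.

State at t = 1.0542 s:
  b1     pos=(+0.000,+0.030) vel=(+0.000,+0.000) ωy=+0.00 pitch=+0.0°
  b2     pos=(-0.047,+0.090) vel=(+0.000,+0.000) ωy=+0.00 pitch=+0.0°
  b3     pos=(+0.119,+0.030) vel=(+0.000,+0.000) ωy=+0.00 pitch=+180.0°

Key-timestep trajectory:
   step    t(s)  b1.x    b1.z    b1.vx   b1.vz   b2.x    b2.z    b2.vx   b2.vz   b3.x    b3.z    b3.vx   b3.vz 
     26  0.1566   +0.000  +0.030  +0.000  +0.000   -0.047  +0.090  -0.001  +0.000   +0.002  +0.149  +0.083  -0.015
     53  0.3193   +0.000  +0.030  +0.004  +0.000   -0.047  +0.090  +0.005  +0.002   +0.039  +0.100  +0.440  -0.051
     80  0.4819   +0.000  +0.030  +0.000  +0.000   -0.047  +0.090  +0.000  +0.000   +0.096  +0.082  +0.430  -0.749


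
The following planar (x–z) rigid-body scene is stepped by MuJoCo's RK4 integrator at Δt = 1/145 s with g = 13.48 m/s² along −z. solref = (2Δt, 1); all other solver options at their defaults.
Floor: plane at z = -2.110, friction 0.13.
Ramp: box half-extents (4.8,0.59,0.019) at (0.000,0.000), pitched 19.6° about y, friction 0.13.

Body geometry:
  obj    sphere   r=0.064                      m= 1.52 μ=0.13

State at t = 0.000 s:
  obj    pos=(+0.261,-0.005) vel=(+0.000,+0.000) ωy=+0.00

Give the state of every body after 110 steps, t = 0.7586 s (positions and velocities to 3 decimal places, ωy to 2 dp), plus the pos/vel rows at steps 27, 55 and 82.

State at t = 0.7586 s:
  obj    pos=(+1.137,-0.317) vel=(+2.309,-0.822) ωy=+38.27

Key-timestep trajectory:
   step    t(s)  obj.x    obj.z    obj.vx   obj.vz 
     27  0.1862   +0.314  -0.024  +0.567  -0.202
     55  0.3793   +0.480  -0.083  +1.155  -0.411
     82  0.5655   +0.748  -0.178  +1.721  -0.613


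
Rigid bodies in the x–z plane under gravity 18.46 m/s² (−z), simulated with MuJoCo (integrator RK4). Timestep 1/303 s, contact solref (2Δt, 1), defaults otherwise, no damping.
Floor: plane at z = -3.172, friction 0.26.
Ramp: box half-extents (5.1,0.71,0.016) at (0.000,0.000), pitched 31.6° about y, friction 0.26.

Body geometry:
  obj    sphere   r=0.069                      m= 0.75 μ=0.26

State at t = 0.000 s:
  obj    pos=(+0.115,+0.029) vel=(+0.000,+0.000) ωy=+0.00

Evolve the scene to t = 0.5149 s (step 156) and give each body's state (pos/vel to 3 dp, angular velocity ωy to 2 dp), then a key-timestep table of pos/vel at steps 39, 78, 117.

State at t = 0.5149 s:
  obj    pos=(+0.895,-0.451) vel=(+3.030,-1.864) ωy=+51.54

Key-timestep trajectory:
   step    t(s)  obj.x    obj.z    obj.vx   obj.vz 
     39  0.1287   +0.164  -0.001  +0.758  -0.466
     78  0.2574   +0.310  -0.091  +1.515  -0.932
    117  0.3861   +0.554  -0.241  +2.273  -1.398


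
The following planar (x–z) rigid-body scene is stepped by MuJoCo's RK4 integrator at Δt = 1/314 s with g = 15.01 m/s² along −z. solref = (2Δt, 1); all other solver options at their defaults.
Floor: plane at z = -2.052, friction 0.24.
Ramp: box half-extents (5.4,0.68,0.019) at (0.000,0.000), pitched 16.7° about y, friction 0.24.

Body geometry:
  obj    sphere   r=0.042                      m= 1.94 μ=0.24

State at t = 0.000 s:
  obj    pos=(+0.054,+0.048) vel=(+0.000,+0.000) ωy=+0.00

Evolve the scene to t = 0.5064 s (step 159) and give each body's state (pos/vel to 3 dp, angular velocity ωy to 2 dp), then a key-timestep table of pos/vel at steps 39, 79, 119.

State at t = 0.5064 s:
  obj    pos=(+0.432,-0.066) vel=(+1.494,-0.448) ωy=+37.14

Key-timestep trajectory:
   step    t(s)  obj.x    obj.z    obj.vx   obj.vz 
     39  0.1242   +0.077  +0.041  +0.367  -0.110
     79  0.2516   +0.147  +0.019  +0.742  -0.223
    119  0.3790   +0.266  -0.016  +1.118  -0.336


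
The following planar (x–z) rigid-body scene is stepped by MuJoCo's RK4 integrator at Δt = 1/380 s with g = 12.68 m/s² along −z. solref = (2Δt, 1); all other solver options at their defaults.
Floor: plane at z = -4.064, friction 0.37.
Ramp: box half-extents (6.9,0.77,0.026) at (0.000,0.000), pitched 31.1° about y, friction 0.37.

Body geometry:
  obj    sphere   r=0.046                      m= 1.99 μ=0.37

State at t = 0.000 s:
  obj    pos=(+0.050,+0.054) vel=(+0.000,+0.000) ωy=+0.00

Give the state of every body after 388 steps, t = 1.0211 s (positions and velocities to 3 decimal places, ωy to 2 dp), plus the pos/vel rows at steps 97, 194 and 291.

State at t = 1.0211 s:
  obj    pos=(+2.138,-1.206) vel=(+4.090,-2.467) ωy=+103.84

Key-timestep trajectory:
   step    t(s)  obj.x    obj.z    obj.vx   obj.vz 
     97  0.2553   +0.181  -0.025  +1.023  -0.617
    194  0.5105   +0.572  -0.261  +2.045  -1.234
    291  0.7658   +1.225  -0.655  +3.068  -1.851


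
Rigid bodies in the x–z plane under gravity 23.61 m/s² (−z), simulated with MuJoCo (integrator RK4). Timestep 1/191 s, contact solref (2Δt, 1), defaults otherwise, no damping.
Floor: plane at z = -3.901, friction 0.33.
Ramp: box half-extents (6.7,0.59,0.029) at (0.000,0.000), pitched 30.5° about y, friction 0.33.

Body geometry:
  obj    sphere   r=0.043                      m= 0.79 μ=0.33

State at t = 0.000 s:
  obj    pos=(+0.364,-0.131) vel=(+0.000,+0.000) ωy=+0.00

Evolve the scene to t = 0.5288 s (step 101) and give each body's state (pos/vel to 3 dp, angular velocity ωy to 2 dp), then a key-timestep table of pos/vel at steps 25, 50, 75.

State at t = 0.5288 s:
  obj    pos=(+1.395,-0.738) vel=(+3.900,-2.297) ωy=+105.23

Key-timestep trajectory:
   step    t(s)  obj.x    obj.z    obj.vx   obj.vz 
     25  0.1309   +0.427  -0.168  +0.966  -0.569
     50  0.2618   +0.617  -0.280  +1.931  -1.137
     75  0.3927   +0.933  -0.466  +2.896  -1.706


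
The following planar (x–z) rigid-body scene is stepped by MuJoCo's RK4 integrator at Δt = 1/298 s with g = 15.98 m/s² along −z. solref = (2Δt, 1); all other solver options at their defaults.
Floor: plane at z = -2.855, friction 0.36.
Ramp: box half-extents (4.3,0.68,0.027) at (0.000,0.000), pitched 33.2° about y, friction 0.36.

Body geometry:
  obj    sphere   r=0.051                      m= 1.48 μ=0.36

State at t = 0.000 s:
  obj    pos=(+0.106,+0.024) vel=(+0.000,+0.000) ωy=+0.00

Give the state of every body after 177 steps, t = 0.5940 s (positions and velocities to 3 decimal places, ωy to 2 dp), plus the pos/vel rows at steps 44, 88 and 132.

State at t = 0.5940 s:
  obj    pos=(+1.029,-0.580) vel=(+3.106,-2.033) ωy=+72.78

Key-timestep trajectory:
   step    t(s)  obj.x    obj.z    obj.vx   obj.vz 
     44  0.1477   +0.163  -0.013  +0.772  -0.505
     88  0.2953   +0.334  -0.125  +1.545  -1.011
    132  0.4430   +0.619  -0.312  +2.317  -1.516


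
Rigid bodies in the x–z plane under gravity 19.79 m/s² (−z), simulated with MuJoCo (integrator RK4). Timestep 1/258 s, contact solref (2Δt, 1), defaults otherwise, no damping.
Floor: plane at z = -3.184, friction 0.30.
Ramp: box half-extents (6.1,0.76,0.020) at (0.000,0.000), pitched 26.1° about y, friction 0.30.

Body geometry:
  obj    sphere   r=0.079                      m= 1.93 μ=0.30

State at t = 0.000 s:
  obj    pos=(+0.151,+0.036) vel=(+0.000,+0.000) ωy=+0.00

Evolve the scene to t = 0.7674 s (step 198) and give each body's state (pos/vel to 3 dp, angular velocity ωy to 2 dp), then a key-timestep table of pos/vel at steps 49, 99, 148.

State at t = 0.7674 s:
  obj    pos=(+1.796,-0.770) vel=(+4.286,-2.100) ωy=+60.40

Key-timestep trajectory:
   step    t(s)  obj.x    obj.z    obj.vx   obj.vz 
     49  0.1899   +0.252  -0.013  +1.061  -0.520
     99  0.3837   +0.562  -0.165  +2.143  -1.050
    148  0.5736   +1.070  -0.414  +3.204  -1.570
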